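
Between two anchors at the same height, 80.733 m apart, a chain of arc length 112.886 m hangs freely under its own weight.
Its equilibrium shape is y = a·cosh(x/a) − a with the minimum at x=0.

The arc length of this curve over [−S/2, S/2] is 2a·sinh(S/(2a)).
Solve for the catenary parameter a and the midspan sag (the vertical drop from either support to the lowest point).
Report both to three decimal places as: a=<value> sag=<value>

seed: a₀ = √(S³/(24(L−S))) = √(80.733³/(24·32.153)) = 26.113210
iter 1: u=1.545827  f(a)=+4.068e+00  f'(a)=-3.104e+00  a ← 26.113210 − (+4.068e+00/-3.104e+00) = 27.423838
iter 2: u=1.471949  f(a)=+3.263e-01  f'(a)=-2.624e+00  a ← 27.423838 − (+3.263e-01/-2.624e+00) = 27.548192
iter 3: u=1.465305  f(a)=+2.504e-03  f'(a)=-2.584e+00  a ← 27.548192 − (+2.504e-03/-2.584e+00) = 27.549161
iter 4: u=1.465253  f(a)=+1.500e-07  f'(a)=-2.583e+00  a ← 27.549161 − (+1.500e-07/-2.583e+00) = 27.549161
iter 5: u=1.465253  f(a)=+0.000e+00  f'(a)=-2.583e+00  a ← 27.549161 − (+0.000e+00/-2.583e+00) = 27.549161
converged: |Δa| < 1e-12 after 5 iterations
sag = a·(cosh(S/(2a)) − 1) = 27.549161·(cosh(1.465253) − 1) = 35.258231
T_max/T_min = cosh(S/(2a)) = 2.279830

a=27.549 sag=35.258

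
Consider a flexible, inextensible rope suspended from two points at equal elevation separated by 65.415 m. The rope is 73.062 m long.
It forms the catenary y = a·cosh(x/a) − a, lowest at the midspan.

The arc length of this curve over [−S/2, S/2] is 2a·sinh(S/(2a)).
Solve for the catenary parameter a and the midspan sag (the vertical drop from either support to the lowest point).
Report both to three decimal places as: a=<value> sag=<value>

a=39.721 sag=14.244

seed: a₀ = √(S³/(24(L−S))) = √(65.415³/(24·7.647)) = 39.053940
iter 1: u=0.837496  f(a)=+2.727e-01  f'(a)=-4.198e-01  a ← 39.053940 − (+2.727e-01/-4.198e-01) = 39.703576
iter 2: u=0.823792  f(a)=+6.953e-03  f'(a)=-3.986e-01  a ← 39.703576 − (+6.953e-03/-3.986e-01) = 39.721020
iter 3: u=0.823431  f(a)=+4.783e-06  f'(a)=-3.981e-01  a ← 39.721020 − (+4.783e-06/-3.981e-01) = 39.721032
iter 4: u=0.823430  f(a)=+2.274e-12  f'(a)=-3.981e-01  a ← 39.721032 − (+2.274e-12/-3.981e-01) = 39.721032
converged: |Δa| < 1e-12 after 4 iterations
sag = a·(cosh(S/(2a)) − 1) = 39.721032·(cosh(0.823430) − 1) = 14.244460
T_max/T_min = cosh(S/(2a)) = 1.358613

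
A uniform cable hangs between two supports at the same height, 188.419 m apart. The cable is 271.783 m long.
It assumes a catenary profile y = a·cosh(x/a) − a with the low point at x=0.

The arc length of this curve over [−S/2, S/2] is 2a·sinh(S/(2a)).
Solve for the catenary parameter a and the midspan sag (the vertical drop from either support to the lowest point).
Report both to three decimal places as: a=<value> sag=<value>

seed: a₀ = √(S³/(24(L−S))) = √(188.419³/(24·83.364)) = 57.821872
iter 1: u=1.629306  f(a)=+1.179e+01  f'(a)=-3.725e+00  a ← 57.821872 − (+1.179e+01/-3.725e+00) = 60.987045
iter 2: u=1.544746  f(a)=+1.037e+00  f'(a)=-3.096e+00  a ← 60.987045 − (+1.037e+00/-3.096e+00) = 61.322112
iter 3: u=1.536306  f(a)=+9.742e-03  f'(a)=-3.038e+00  a ← 61.322112 − (+9.742e-03/-3.038e+00) = 61.325319
iter 4: u=1.536225  f(a)=+8.769e-07  f'(a)=-3.038e+00  a ← 61.325319 − (+8.769e-07/-3.038e+00) = 61.325319
iter 5: u=1.536225  f(a)=+0.000e+00  f'(a)=-3.038e+00  a ← 61.325319 − (+0.000e+00/-3.038e+00) = 61.325319
converged: |Δa| < 1e-12 after 5 iterations
sag = a·(cosh(S/(2a)) − 1) = 61.325319·(cosh(1.536225) − 1) = 87.762892
T_max/T_min = cosh(S/(2a)) = 2.431104

a=61.325 sag=87.763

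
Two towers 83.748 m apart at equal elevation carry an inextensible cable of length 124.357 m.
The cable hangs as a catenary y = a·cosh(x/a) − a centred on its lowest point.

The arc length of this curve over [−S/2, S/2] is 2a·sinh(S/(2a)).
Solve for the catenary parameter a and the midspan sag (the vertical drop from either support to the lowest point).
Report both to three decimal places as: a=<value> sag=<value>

seed: a₀ = √(S³/(24(L−S))) = √(83.748³/(24·40.609)) = 24.549627
iter 1: u=1.705688  f(a)=+6.334e+00  f'(a)=-4.376e+00  a ← 24.549627 − (+6.334e+00/-4.376e+00) = 25.996821
iter 2: u=1.610735  f(a)=+6.032e-01  f'(a)=-3.579e+00  a ← 25.996821 − (+6.032e-01/-3.579e+00) = 26.165367
iter 3: u=1.600360  f(a)=+6.745e-03  f'(a)=-3.499e+00  a ← 26.165367 − (+6.745e-03/-3.499e+00) = 26.167294
iter 4: u=1.600242  f(a)=+8.640e-07  f'(a)=-3.499e+00  a ← 26.167294 − (+8.640e-07/-3.499e+00) = 26.167295
iter 5: u=1.600242  f(a)=+0.000e+00  f'(a)=-3.499e+00  a ← 26.167295 − (+0.000e+00/-3.499e+00) = 26.167295
converged: |Δa| < 1e-12 after 5 iterations
sag = a·(cosh(S/(2a)) − 1) = 26.167295·(cosh(1.600242) − 1) = 41.293013
T_max/T_min = cosh(S/(2a)) = 2.578039

a=26.167 sag=41.293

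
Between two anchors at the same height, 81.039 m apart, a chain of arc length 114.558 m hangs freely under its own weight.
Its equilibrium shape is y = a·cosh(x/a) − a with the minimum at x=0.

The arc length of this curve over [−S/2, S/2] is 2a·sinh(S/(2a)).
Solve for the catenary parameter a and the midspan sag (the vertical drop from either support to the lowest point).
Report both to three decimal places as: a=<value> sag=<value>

a=27.186 sag=36.217

seed: a₀ = √(S³/(24(L−S))) = √(81.039³/(24·33.519)) = 25.721125
iter 1: u=1.575339  f(a)=+4.414e+00  f'(a)=-3.313e+00  a ← 25.721125 − (+4.414e+00/-3.313e+00) = 27.053260
iter 2: u=1.497768  f(a)=+3.661e-01  f'(a)=-2.784e+00  a ← 27.053260 − (+3.661e-01/-2.784e+00) = 27.184728
iter 3: u=1.490524  f(a)=+3.021e-03  f'(a)=-2.739e+00  a ← 27.184728 − (+3.021e-03/-2.739e+00) = 27.185831
iter 4: u=1.490464  f(a)=+2.096e-07  f'(a)=-2.738e+00  a ← 27.185831 − (+2.096e-07/-2.738e+00) = 27.185831
iter 5: u=1.490464  f(a)=+1.421e-14  f'(a)=-2.738e+00  a ← 27.185831 − (+1.421e-14/-2.738e+00) = 27.185831
converged: |Δa| < 1e-12 after 5 iterations
sag = a·(cosh(S/(2a)) − 1) = 27.185831·(cosh(1.490464) − 1) = 36.217270
T_max/T_min = cosh(S/(2a)) = 2.332211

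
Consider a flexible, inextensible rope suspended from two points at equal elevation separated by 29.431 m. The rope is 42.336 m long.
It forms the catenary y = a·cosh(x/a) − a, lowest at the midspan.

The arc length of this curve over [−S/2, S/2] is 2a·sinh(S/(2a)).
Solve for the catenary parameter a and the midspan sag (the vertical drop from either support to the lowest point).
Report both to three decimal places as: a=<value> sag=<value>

a=9.618 sag=13.633

seed: a₀ = √(S³/(24(L−S))) = √(29.431³/(24·12.905)) = 9.072415
iter 1: u=1.622005  f(a)=+1.808e+00  f'(a)=-3.667e+00  a ← 9.072415 − (+1.808e+00/-3.667e+00) = 9.565408
iter 2: u=1.538408  f(a)=+1.578e-01  f'(a)=-3.053e+00  a ← 9.565408 − (+1.578e-01/-3.053e+00) = 9.617110
iter 3: u=1.530137  f(a)=+1.457e-03  f'(a)=-2.996e+00  a ← 9.617110 − (+1.457e-03/-2.996e+00) = 9.617596
iter 4: u=1.530060  f(a)=+1.267e-07  f'(a)=-2.996e+00  a ← 9.617596 − (+1.267e-07/-2.996e+00) = 9.617596
iter 5: u=1.530060  f(a)=+7.105e-15  f'(a)=-2.996e+00  a ← 9.617596 − (+7.105e-15/-2.996e+00) = 9.617596
converged: |Δa| < 1e-12 after 5 iterations
sag = a·(cosh(S/(2a)) − 1) = 9.617596·(cosh(1.530060) − 1) = 13.632831
T_max/T_min = cosh(S/(2a)) = 2.417488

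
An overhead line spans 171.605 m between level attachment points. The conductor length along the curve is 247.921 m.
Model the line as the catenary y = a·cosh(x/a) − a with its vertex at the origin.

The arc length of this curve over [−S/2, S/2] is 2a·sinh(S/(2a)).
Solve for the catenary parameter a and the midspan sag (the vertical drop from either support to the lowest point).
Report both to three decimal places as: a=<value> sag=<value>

seed: a₀ = √(S³/(24(L−S))) = √(171.605³/(24·76.316)) = 52.526866
iter 1: u=1.633497  f(a)=+1.085e+01  f'(a)=-3.759e+00  a ← 52.526866 − (+1.085e+01/-3.759e+00) = 55.414271
iter 2: u=1.548383  f(a)=+9.592e-01  f'(a)=-3.121e+00  a ← 55.414271 − (+9.592e-01/-3.121e+00) = 55.721575
iter 3: u=1.539843  f(a)=+9.096e-03  f'(a)=-3.062e+00  a ← 55.721575 − (+9.096e-03/-3.062e+00) = 55.724545
iter 4: u=1.539761  f(a)=+8.352e-07  f'(a)=-3.062e+00  a ← 55.724545 − (+8.352e-07/-3.062e+00) = 55.724545
iter 5: u=1.539761  f(a)=+0.000e+00  f'(a)=-3.062e+00  a ← 55.724545 − (+0.000e+00/-3.062e+00) = 55.724545
converged: |Δa| < 1e-12 after 5 iterations
sag = a·(cosh(S/(2a)) − 1) = 55.724545·(cosh(1.539761) − 1) = 80.185096
T_max/T_min = cosh(S/(2a)) = 2.438955

a=55.725 sag=80.185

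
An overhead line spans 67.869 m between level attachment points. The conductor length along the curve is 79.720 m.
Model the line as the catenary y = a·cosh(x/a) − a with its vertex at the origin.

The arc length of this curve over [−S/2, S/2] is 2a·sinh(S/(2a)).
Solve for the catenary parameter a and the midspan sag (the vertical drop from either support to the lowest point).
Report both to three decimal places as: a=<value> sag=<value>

seed: a₀ = √(S³/(24(L−S))) = √(67.869³/(24·11.851)) = 33.153093
iter 1: u=1.023570  f(a)=+6.365e-01  f'(a)=-7.927e-01  a ← 33.153093 − (+6.365e-01/-7.927e-01) = 33.956091
iter 2: u=0.999364  f(a)=+2.386e-02  f'(a)=-7.343e-01  a ← 33.956091 − (+2.386e-02/-7.343e-01) = 33.988586
iter 3: u=0.998409  f(a)=+3.642e-05  f'(a)=-7.320e-01  a ← 33.988586 − (+3.642e-05/-7.320e-01) = 33.988636
iter 4: u=0.998407  f(a)=+8.512e-11  f'(a)=-7.320e-01  a ← 33.988636 − (+8.512e-11/-7.320e-01) = 33.988636
iter 5: u=0.998407  f(a)=+0.000e+00  f'(a)=-7.320e-01  a ← 33.988636 − (+0.000e+00/-7.320e-01) = 33.988636
converged: |Δa| < 1e-12 after 5 iterations
sag = a·(cosh(S/(2a)) − 1) = 33.988636·(cosh(0.998407) − 1) = 18.395016
T_max/T_min = cosh(S/(2a)) = 1.541211

a=33.989 sag=18.395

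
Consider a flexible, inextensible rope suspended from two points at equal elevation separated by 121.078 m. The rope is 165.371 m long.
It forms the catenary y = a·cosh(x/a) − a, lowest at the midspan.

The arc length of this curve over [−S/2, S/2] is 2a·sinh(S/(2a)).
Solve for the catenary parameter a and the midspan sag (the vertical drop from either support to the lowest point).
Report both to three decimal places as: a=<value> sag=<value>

seed: a₀ = √(S³/(24(L−S))) = √(121.078³/(24·44.293)) = 40.862477
iter 1: u=1.481530  f(a)=+5.123e+00  f'(a)=-2.683e+00  a ← 40.862477 − (+5.123e+00/-2.683e+00) = 42.772169
iter 2: u=1.415383  f(a)=+3.810e-01  f'(a)=-2.297e+00  a ← 42.772169 − (+3.810e-01/-2.297e+00) = 42.938040
iter 3: u=1.409915  f(a)=+2.482e-03  f'(a)=-2.267e+00  a ← 42.938040 − (+2.482e-03/-2.267e+00) = 42.939134
iter 4: u=1.409879  f(a)=+1.068e-07  f'(a)=-2.267e+00  a ← 42.939134 − (+1.068e-07/-2.267e+00) = 42.939134
iter 5: u=1.409879  f(a)=+2.842e-14  f'(a)=-2.267e+00  a ← 42.939134 − (+2.842e-14/-2.267e+00) = 42.939134
converged: |Δa| < 1e-12 after 5 iterations
sag = a·(cosh(S/(2a)) − 1) = 42.939134·(cosh(1.409879) − 1) = 50.230931
T_max/T_min = cosh(S/(2a)) = 2.169817

a=42.939 sag=50.231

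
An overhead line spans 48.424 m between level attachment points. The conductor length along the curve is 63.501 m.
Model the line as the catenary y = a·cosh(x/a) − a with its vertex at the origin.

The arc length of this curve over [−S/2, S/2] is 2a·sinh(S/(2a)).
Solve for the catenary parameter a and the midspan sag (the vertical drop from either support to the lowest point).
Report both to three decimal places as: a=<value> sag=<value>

a=18.489 sag=18.253

seed: a₀ = √(S³/(24(L−S))) = √(48.424³/(24·15.077)) = 17.714459
iter 1: u=1.366793  f(a)=+1.473e+00  f'(a)=-2.042e+00  a ← 17.714459 − (+1.473e+00/-2.042e+00) = 18.435538
iter 2: u=1.313333  f(a)=+9.469e-02  f'(a)=-1.787e+00  a ← 18.435538 − (+9.469e-02/-1.787e+00) = 18.488517
iter 3: u=1.309570  f(a)=+4.510e-04  f'(a)=-1.770e+00  a ← 18.488517 − (+4.510e-04/-1.770e+00) = 18.488772
iter 4: u=1.309552  f(a)=+1.034e-08  f'(a)=-1.770e+00  a ← 18.488772 − (+1.034e-08/-1.770e+00) = 18.488772
iter 5: u=1.309552  f(a)=+0.000e+00  f'(a)=-1.770e+00  a ← 18.488772 − (+0.000e+00/-1.770e+00) = 18.488772
converged: |Δa| < 1e-12 after 5 iterations
sag = a·(cosh(S/(2a)) − 1) = 18.488772·(cosh(1.309552) − 1) = 18.252607
T_max/T_min = cosh(S/(2a)) = 1.987227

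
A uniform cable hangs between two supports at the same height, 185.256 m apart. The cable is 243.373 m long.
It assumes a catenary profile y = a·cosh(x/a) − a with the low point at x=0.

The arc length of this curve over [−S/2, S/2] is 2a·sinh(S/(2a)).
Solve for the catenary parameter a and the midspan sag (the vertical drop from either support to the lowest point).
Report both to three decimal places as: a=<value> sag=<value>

a=70.487 sag=70.140

seed: a₀ = √(S³/(24(L−S))) = √(185.256³/(24·58.117)) = 67.515146
iter 1: u=1.371959  f(a)=+5.721e+00  f'(a)=-2.068e+00  a ← 67.515146 − (+5.721e+00/-2.068e+00) = 70.281422
iter 2: u=1.317959  f(a)=+3.704e-01  f'(a)=-1.808e+00  a ← 70.281422 − (+3.704e-01/-1.808e+00) = 70.486263
iter 3: u=1.314128  f(a)=+1.790e-03  f'(a)=-1.791e+00  a ← 70.486263 − (+1.790e-03/-1.791e+00) = 70.487263
iter 4: u=1.314110  f(a)=+4.228e-08  f'(a)=-1.791e+00  a ← 70.487263 − (+4.228e-08/-1.791e+00) = 70.487263
iter 5: u=1.314110  f(a)=+0.000e+00  f'(a)=-1.791e+00  a ← 70.487263 − (+0.000e+00/-1.791e+00) = 70.487263
converged: |Δa| < 1e-12 after 5 iterations
sag = a·(cosh(S/(2a)) − 1) = 70.487263·(cosh(1.314110) − 1) = 70.140112
T_max/T_min = cosh(S/(2a)) = 1.995075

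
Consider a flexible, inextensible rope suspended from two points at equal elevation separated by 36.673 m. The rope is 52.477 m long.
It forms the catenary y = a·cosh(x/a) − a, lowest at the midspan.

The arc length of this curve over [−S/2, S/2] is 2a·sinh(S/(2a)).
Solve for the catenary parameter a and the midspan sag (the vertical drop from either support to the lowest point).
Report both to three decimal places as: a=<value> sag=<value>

seed: a₀ = √(S³/(24(L−S))) = √(36.673³/(24·15.804)) = 11.403299
iter 1: u=1.608000  f(a)=+2.174e+00  f'(a)=-3.558e+00  a ← 11.403299 − (+2.174e+00/-3.558e+00) = 12.014208
iter 2: u=1.526235  f(a)=+1.869e-01  f'(a)=-2.970e+00  a ← 12.014208 − (+1.869e-01/-2.970e+00) = 12.077131
iter 3: u=1.518283  f(a)=+1.669e-03  f'(a)=-2.917e+00  a ← 12.077131 − (+1.669e-03/-2.917e+00) = 12.077703
iter 4: u=1.518211  f(a)=+1.357e-07  f'(a)=-2.917e+00  a ← 12.077703 − (+1.357e-07/-2.917e+00) = 12.077703
iter 5: u=1.518211  f(a)=+0.000e+00  f'(a)=-2.917e+00  a ← 12.077703 − (+0.000e+00/-2.917e+00) = 12.077703
converged: |Δa| < 1e-12 after 5 iterations
sag = a·(cosh(S/(2a)) − 1) = 12.077703·(cosh(1.518211) − 1) = 16.807065
T_max/T_min = cosh(S/(2a)) = 2.391578

a=12.078 sag=16.807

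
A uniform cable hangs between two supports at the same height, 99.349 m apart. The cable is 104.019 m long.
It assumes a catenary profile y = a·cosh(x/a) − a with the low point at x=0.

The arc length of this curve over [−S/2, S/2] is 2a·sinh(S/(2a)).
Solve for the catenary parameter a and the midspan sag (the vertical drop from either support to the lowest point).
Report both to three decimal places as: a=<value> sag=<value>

seed: a₀ = √(S³/(24(L−S))) = √(99.349³/(24·4.670)) = 93.536516
iter 1: u=0.531071  f(a)=+6.630e-02  f'(a)=-1.027e-01  a ← 93.536516 − (+6.630e-02/-1.027e-01) = 94.182087
iter 2: u=0.527430  f(a)=+6.927e-04  f'(a)=-1.006e-01  a ← 94.182087 − (+6.927e-04/-1.006e-01) = 94.188975
iter 3: u=0.527392  f(a)=+7.737e-08  f'(a)=-1.005e-01  a ← 94.188975 − (+7.737e-08/-1.005e-01) = 94.188976
iter 4: u=0.527392  f(a)=+1.421e-14  f'(a)=-1.005e-01  a ← 94.188976 − (+1.421e-14/-1.005e-01) = 94.188976
converged: |Δa| < 1e-12 after 4 iterations
sag = a·(cosh(S/(2a)) − 1) = 94.188976·(cosh(0.527392) − 1) = 13.405407
T_max/T_min = cosh(S/(2a)) = 1.142325

a=94.189 sag=13.405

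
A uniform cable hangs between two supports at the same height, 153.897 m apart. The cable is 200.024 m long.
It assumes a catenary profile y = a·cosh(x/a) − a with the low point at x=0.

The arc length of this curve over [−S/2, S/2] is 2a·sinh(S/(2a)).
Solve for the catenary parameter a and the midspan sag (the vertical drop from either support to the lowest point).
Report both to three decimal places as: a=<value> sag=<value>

seed: a₀ = √(S³/(24(L−S))) = √(153.897³/(24·46.127)) = 57.380193
iter 1: u=1.341029  f(a)=+4.330e+00  f'(a)=-1.916e+00  a ← 57.380193 − (+4.330e+00/-1.916e+00) = 59.639856
iter 2: u=1.290219  f(a)=+2.689e-01  f'(a)=-1.685e+00  a ← 59.639856 − (+2.689e-01/-1.685e+00) = 59.799458
iter 3: u=1.286776  f(a)=+1.189e-03  f'(a)=-1.670e+00  a ← 59.799458 − (+1.189e-03/-1.670e+00) = 59.800170
iter 4: u=1.286761  f(a)=+2.348e-08  f'(a)=-1.670e+00  a ← 59.800170 − (+2.348e-08/-1.670e+00) = 59.800170
iter 5: u=1.286761  f(a)=+2.842e-14  f'(a)=-1.670e+00  a ← 59.800170 − (+2.842e-14/-1.670e+00) = 59.800170
converged: |Δa| < 1e-12 after 5 iterations
sag = a·(cosh(S/(2a)) − 1) = 59.800170·(cosh(1.286761) − 1) = 56.726481
T_max/T_min = cosh(S/(2a)) = 1.948601

a=59.800 sag=56.726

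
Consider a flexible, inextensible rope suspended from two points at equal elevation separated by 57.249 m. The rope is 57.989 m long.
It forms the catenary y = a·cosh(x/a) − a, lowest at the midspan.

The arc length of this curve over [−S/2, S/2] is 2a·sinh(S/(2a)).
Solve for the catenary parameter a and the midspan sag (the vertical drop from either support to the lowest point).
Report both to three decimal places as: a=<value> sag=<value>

a=102.984 sag=4.004

seed: a₀ = √(S³/(24(L−S))) = √(57.249³/(24·0.740)) = 102.785151
iter 1: u=0.278489  f(a)=+2.875e-03  f'(a)=-1.451e-02  a ← 102.785151 − (+2.875e-03/-1.451e-02) = 102.983268
iter 2: u=0.277953  f(a)=+8.333e-06  f'(a)=-1.443e-02  a ← 102.983268 − (+8.333e-06/-1.443e-02) = 102.983846
iter 3: u=0.277951  f(a)=+7.047e-11  f'(a)=-1.443e-02  a ← 102.983846 − (+7.047e-11/-1.443e-02) = 102.983846
iter 4: u=0.277951  f(a)=+0.000e+00  f'(a)=-1.443e-02  a ← 102.983846 − (+0.000e+00/-1.443e-02) = 102.983846
converged: |Δa| < 1e-12 after 4 iterations
sag = a·(cosh(S/(2a)) − 1) = 102.983846·(cosh(0.277951) − 1) = 4.003787
T_max/T_min = cosh(S/(2a)) = 1.038878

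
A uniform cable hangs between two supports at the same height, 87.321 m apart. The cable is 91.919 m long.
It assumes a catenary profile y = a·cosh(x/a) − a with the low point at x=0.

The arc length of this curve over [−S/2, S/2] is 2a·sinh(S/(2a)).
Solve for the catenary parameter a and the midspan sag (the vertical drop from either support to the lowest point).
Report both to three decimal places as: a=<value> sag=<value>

a=78.282 sag=12.494

seed: a₀ = √(S³/(24(L−S))) = √(87.321³/(24·4.598)) = 77.676196
iter 1: u=0.562083  f(a)=+7.318e-02  f'(a)=-1.222e-01  a ← 77.676196 − (+7.318e-02/-1.222e-01) = 78.275212
iter 2: u=0.557782  f(a)=+8.552e-04  f'(a)=-1.193e-01  a ← 78.275212 − (+8.552e-04/-1.193e-01) = 78.282379
iter 3: u=0.557731  f(a)=+1.198e-07  f'(a)=-1.193e-01  a ← 78.282379 − (+1.198e-07/-1.193e-01) = 78.282380
iter 4: u=0.557731  f(a)=+0.000e+00  f'(a)=-1.193e-01  a ← 78.282380 − (+0.000e+00/-1.193e-01) = 78.282380
converged: |Δa| < 1e-12 after 4 iterations
sag = a·(cosh(S/(2a)) − 1) = 78.282380·(cosh(0.557731) − 1) = 12.494306
T_max/T_min = cosh(S/(2a)) = 1.159606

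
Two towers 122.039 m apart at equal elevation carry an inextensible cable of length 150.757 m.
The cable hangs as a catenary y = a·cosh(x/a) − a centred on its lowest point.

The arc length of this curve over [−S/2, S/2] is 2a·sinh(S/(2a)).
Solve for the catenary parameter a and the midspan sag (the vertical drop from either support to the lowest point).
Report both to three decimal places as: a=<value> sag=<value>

a=53.075 sag=39.114

seed: a₀ = √(S³/(24(L−S))) = √(122.039³/(24·28.718)) = 51.352932
iter 1: u=1.188238  f(a)=+2.097e+00  f'(a)=-1.285e+00  a ← 51.352932 − (+2.097e+00/-1.285e+00) = 52.985312
iter 2: u=1.151630  f(a)=+1.041e-01  f'(a)=-1.160e+00  a ← 52.985312 − (+1.041e-01/-1.160e+00) = 53.075095
iter 3: u=1.149682  f(a)=+2.865e-04  f'(a)=-1.153e+00  a ← 53.075095 − (+2.865e-04/-1.153e+00) = 53.075344
iter 4: u=1.149677  f(a)=+2.183e-09  f'(a)=-1.153e+00  a ← 53.075344 − (+2.183e-09/-1.153e+00) = 53.075344
iter 5: u=1.149677  f(a)=+2.842e-14  f'(a)=-1.153e+00  a ← 53.075344 − (+2.842e-14/-1.153e+00) = 53.075344
converged: |Δa| < 1e-12 after 5 iterations
sag = a·(cosh(S/(2a)) − 1) = 53.075344·(cosh(1.149677) − 1) = 39.114191
T_max/T_min = cosh(S/(2a)) = 1.736956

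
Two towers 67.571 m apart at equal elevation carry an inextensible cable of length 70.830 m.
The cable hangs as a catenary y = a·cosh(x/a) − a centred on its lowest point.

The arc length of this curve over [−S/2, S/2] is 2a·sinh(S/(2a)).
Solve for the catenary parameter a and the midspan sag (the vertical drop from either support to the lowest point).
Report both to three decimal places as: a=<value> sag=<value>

a=63.254 sag=9.239

seed: a₀ = √(S³/(24(L−S))) = √(67.571³/(24·3.259)) = 62.804783
iter 1: u=0.537945  f(a)=+4.748e-02  f'(a)=-1.068e-01  a ← 62.804783 − (+4.748e-02/-1.068e-01) = 63.249297
iter 2: u=0.534164  f(a)=+5.088e-04  f'(a)=-1.045e-01  a ← 63.249297 − (+5.088e-04/-1.045e-01) = 63.254164
iter 3: u=0.534123  f(a)=+5.984e-08  f'(a)=-1.045e-01  a ← 63.254164 − (+5.984e-08/-1.045e-01) = 63.254165
iter 4: u=0.534123  f(a)=+1.421e-14  f'(a)=-1.045e-01  a ← 63.254165 − (+1.421e-14/-1.045e-01) = 63.254165
converged: |Δa| < 1e-12 after 4 iterations
sag = a·(cosh(S/(2a)) − 1) = 63.254165·(cosh(0.534123) − 1) = 9.239363
T_max/T_min = cosh(S/(2a)) = 1.146067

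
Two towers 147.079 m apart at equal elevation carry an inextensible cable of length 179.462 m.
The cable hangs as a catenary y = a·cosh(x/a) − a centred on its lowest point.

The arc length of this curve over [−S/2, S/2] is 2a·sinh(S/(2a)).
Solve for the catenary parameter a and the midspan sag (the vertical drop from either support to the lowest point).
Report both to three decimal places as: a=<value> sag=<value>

a=65.997 sag=45.391

seed: a₀ = √(S³/(24(L−S))) = √(147.079³/(24·32.383)) = 63.982594
iter 1: u=1.149367  f(a)=+2.207e+00  f'(a)=-1.152e+00  a ← 63.982594 − (+2.207e+00/-1.152e+00) = 65.898106
iter 2: u=1.115958  f(a)=+1.030e-01  f'(a)=-1.047e+00  a ← 65.898106 − (+1.030e-01/-1.047e+00) = 65.996480
iter 3: u=1.114294  f(a)=+2.486e-04  f'(a)=-1.042e+00  a ← 65.996480 − (+2.486e-04/-1.042e+00) = 65.996719
iter 4: u=1.114290  f(a)=+1.456e-09  f'(a)=-1.042e+00  a ← 65.996719 − (+1.456e-09/-1.042e+00) = 65.996719
iter 5: u=1.114290  f(a)=+2.842e-14  f'(a)=-1.042e+00  a ← 65.996719 − (+2.842e-14/-1.042e+00) = 65.996719
converged: |Δa| < 1e-12 after 5 iterations
sag = a·(cosh(S/(2a)) − 1) = 65.996719·(cosh(1.114290) − 1) = 45.390979
T_max/T_min = cosh(S/(2a)) = 1.687776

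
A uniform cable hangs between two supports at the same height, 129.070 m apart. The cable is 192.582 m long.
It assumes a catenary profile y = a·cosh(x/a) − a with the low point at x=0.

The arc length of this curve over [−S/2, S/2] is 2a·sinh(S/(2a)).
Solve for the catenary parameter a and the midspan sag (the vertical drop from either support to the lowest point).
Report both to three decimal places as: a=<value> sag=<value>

seed: a₀ = √(S³/(24(L−S))) = √(129.070³/(24·63.512)) = 37.558172
iter 1: u=1.718268  f(a)=+1.006e+01  f'(a)=-4.492e+00  a ← 37.558172 − (+1.006e+01/-4.492e+00) = 39.798375
iter 2: u=1.621549  f(a)=+9.706e-01  f'(a)=-3.664e+00  a ← 39.798375 − (+9.706e-01/-3.664e+00) = 40.063305
iter 3: u=1.610826  f(a)=+1.116e-02  f'(a)=-3.580e+00  a ← 40.063305 − (+1.116e-02/-3.580e+00) = 40.066422
iter 4: u=1.610700  f(a)=+1.512e-06  f'(a)=-3.579e+00  a ← 40.066422 − (+1.512e-06/-3.579e+00) = 40.066423
iter 5: u=1.610700  f(a)=-2.842e-14  f'(a)=-3.579e+00  a ← 40.066423 − (-2.842e-14/-3.579e+00) = 40.066423
converged: |Δa| < 1e-12 after 5 iterations
sag = a·(cosh(S/(2a)) − 1) = 40.066423·(cosh(1.610700) − 1) = 64.227752
T_max/T_min = cosh(S/(2a)) = 2.603032

a=40.066 sag=64.228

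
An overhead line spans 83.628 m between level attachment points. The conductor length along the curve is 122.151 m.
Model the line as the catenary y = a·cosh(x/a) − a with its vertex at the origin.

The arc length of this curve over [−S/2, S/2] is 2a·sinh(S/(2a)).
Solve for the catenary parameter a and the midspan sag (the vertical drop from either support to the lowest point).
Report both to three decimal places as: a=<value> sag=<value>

seed: a₀ = √(S³/(24(L−S))) = √(83.628³/(24·38.523)) = 25.151384
iter 1: u=1.662493  f(a)=+5.688e+00  f'(a)=-3.998e+00  a ← 25.151384 − (+5.688e+00/-3.998e+00) = 26.574063
iter 2: u=1.573489  f(a)=+5.183e-01  f'(a)=-3.300e+00  a ← 26.574063 − (+5.183e-01/-3.300e+00) = 26.731130
iter 3: u=1.564244  f(a)=+5.256e-03  f'(a)=-3.233e+00  a ← 26.731130 − (+5.256e-03/-3.233e+00) = 26.732756
iter 4: u=1.564149  f(a)=+5.527e-07  f'(a)=-3.232e+00  a ← 26.732756 − (+5.527e-07/-3.232e+00) = 26.732756
iter 5: u=1.564149  f(a)=+0.000e+00  f'(a)=-3.232e+00  a ← 26.732756 − (+0.000e+00/-3.232e+00) = 26.732756
converged: |Δa| < 1e-12 after 5 iterations
sag = a·(cosh(S/(2a)) − 1) = 26.732756·(cosh(1.564149) − 1) = 39.937004
T_max/T_min = cosh(S/(2a)) = 2.493935

a=26.733 sag=39.937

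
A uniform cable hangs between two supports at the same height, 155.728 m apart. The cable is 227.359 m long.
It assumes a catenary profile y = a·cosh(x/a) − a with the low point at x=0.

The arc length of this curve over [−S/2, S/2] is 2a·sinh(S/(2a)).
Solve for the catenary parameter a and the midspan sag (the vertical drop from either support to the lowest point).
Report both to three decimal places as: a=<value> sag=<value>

a=49.813 sag=74.301

seed: a₀ = √(S³/(24(L−S))) = √(155.728³/(24·71.631)) = 46.869890
iter 1: u=1.661280  f(a)=+1.056e+01  f'(a)=-3.988e+00  a ← 46.869890 − (+1.056e+01/-3.988e+00) = 49.517934
iter 2: u=1.572440  f(a)=+9.610e-01  f'(a)=-3.292e+00  a ← 49.517934 − (+9.610e-01/-3.292e+00) = 49.809841
iter 3: u=1.563225  f(a)=+9.719e-03  f'(a)=-3.226e+00  a ← 49.809841 − (+9.719e-03/-3.226e+00) = 49.812854
iter 4: u=1.563131  f(a)=+1.016e-06  f'(a)=-3.225e+00  a ← 49.812854 − (+1.016e-06/-3.225e+00) = 49.812854
iter 5: u=1.563131  f(a)=+0.000e+00  f'(a)=-3.225e+00  a ← 49.812854 − (+0.000e+00/-3.225e+00) = 49.812854
converged: |Δa| < 1e-12 after 5 iterations
sag = a·(cosh(S/(2a)) − 1) = 49.812854·(cosh(1.563131) − 1) = 74.301404
T_max/T_min = cosh(S/(2a)) = 2.491611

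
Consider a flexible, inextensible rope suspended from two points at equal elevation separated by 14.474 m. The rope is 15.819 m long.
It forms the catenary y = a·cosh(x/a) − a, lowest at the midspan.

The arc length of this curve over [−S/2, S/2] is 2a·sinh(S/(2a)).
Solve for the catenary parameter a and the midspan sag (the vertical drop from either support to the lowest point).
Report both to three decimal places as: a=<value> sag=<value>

a=9.824 sag=2.788

seed: a₀ = √(S³/(24(L−S))) = √(14.474³/(24·1.345)) = 9.692060
iter 1: u=0.746694  f(a)=+3.800e-02  f'(a)=-2.933e-01  a ← 9.692060 − (+3.800e-02/-2.933e-01) = 9.821595
iter 2: u=0.736846  f(a)=+7.752e-04  f'(a)=-2.815e-01  a ← 9.821595 − (+7.752e-04/-2.815e-01) = 9.824349
iter 3: u=0.736639  f(a)=+3.375e-07  f'(a)=-2.812e-01  a ← 9.824349 − (+3.375e-07/-2.812e-01) = 9.824350
iter 4: u=0.736639  f(a)=+6.395e-14  f'(a)=-2.812e-01  a ← 9.824350 − (+6.395e-14/-2.812e-01) = 9.824350
converged: |Δa| < 1e-12 after 4 iterations
sag = a·(cosh(S/(2a)) − 1) = 9.824350·(cosh(0.736639) − 1) = 2.788264
T_max/T_min = cosh(S/(2a)) = 1.283812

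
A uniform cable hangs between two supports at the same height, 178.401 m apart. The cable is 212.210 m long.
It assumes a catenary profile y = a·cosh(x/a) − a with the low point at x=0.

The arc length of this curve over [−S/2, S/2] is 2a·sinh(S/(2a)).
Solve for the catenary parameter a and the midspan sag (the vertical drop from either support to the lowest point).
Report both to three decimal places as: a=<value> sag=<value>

a=85.933 sag=50.606

seed: a₀ = √(S³/(24(L−S))) = √(178.401³/(24·33.809)) = 83.651579
iter 1: u=1.066334  f(a)=+1.975e+00  f'(a)=-9.041e-01  a ← 83.651579 − (+1.975e+00/-9.041e-01) = 85.836211
iter 2: u=1.039194  f(a)=+8.001e-02  f'(a)=-8.321e-01  a ← 85.836211 − (+8.001e-02/-8.321e-01) = 85.932366
iter 3: u=1.038031  f(a)=+1.436e-04  f'(a)=-8.292e-01  a ← 85.932366 − (+1.436e-04/-8.292e-01) = 85.932540
iter 4: u=1.038029  f(a)=+4.644e-10  f'(a)=-8.292e-01  a ← 85.932540 − (+4.644e-10/-8.292e-01) = 85.932540
iter 5: u=1.038029  f(a)=+5.684e-14  f'(a)=-8.292e-01  a ← 85.932540 − (+5.684e-14/-8.292e-01) = 85.932540
converged: |Δa| < 1e-12 after 5 iterations
sag = a·(cosh(S/(2a)) − 1) = 85.932540·(cosh(1.038029) − 1) = 50.605632
T_max/T_min = cosh(S/(2a)) = 1.588900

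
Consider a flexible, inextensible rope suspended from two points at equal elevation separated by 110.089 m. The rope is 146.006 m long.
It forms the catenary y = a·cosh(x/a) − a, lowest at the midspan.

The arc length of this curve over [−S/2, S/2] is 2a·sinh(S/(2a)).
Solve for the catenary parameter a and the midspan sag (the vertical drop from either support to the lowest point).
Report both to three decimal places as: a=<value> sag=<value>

seed: a₀ = √(S³/(24(L−S))) = √(110.089³/(24·35.917)) = 39.342345
iter 1: u=1.399116  f(a)=+3.684e+00  f'(a)=-2.209e+00  a ← 39.342345 − (+3.684e+00/-2.209e+00) = 41.009826
iter 2: u=1.342227  f(a)=+2.471e-01  f'(a)=-1.922e+00  a ← 41.009826 − (+2.471e-01/-1.922e+00) = 41.138426
iter 3: u=1.338031  f(a)=+1.289e-03  f'(a)=-1.902e+00  a ← 41.138426 − (+1.289e-03/-1.902e+00) = 41.139104
iter 4: u=1.338009  f(a)=+3.550e-08  f'(a)=-1.902e+00  a ← 41.139104 − (+3.550e-08/-1.902e+00) = 41.139104
iter 5: u=1.338009  f(a)=-2.842e-14  f'(a)=-1.902e+00  a ← 41.139104 − (-2.842e-14/-1.902e+00) = 41.139104
converged: |Δa| < 1e-12 after 5 iterations
sag = a·(cosh(S/(2a)) − 1) = 41.139104·(cosh(1.338009) − 1) = 42.657459
T_max/T_min = cosh(S/(2a)) = 2.036908

a=41.139 sag=42.657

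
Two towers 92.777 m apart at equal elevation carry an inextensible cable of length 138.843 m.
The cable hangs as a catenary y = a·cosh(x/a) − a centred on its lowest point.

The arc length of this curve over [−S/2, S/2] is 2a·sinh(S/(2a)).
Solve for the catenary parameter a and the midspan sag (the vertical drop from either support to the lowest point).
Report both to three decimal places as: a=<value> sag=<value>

a=28.686 sag=46.429

seed: a₀ = √(S³/(24(L−S))) = √(92.777³/(24·46.066)) = 26.875999
iter 1: u=1.726020  f(a)=+7.369e+00  f'(a)=-4.564e+00  a ← 26.875999 − (+7.369e+00/-4.564e+00) = 28.490595
iter 2: u=1.628204  f(a)=+7.163e-01  f'(a)=-3.716e+00  a ← 28.490595 − (+7.163e-01/-3.716e+00) = 28.683339
iter 3: u=1.617263  f(a)=+8.377e-03  f'(a)=-3.630e+00  a ← 28.683339 − (+8.377e-03/-3.630e+00) = 28.685647
iter 4: u=1.617133  f(a)=+1.175e-06  f'(a)=-3.629e+00  a ← 28.685647 − (+1.175e-06/-3.629e+00) = 28.685647
iter 5: u=1.617133  f(a)=+0.000e+00  f'(a)=-3.629e+00  a ← 28.685647 − (+0.000e+00/-3.629e+00) = 28.685647
converged: |Δa| < 1e-12 after 5 iterations
sag = a·(cosh(S/(2a)) − 1) = 28.685647·(cosh(1.617133) − 1) = 46.429005
T_max/T_min = cosh(S/(2a)) = 2.618545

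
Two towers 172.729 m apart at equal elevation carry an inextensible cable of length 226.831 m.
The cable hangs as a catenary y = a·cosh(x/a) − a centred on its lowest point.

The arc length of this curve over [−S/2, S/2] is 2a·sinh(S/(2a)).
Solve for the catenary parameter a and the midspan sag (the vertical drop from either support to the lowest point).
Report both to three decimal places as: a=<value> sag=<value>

a=65.769 sag=65.337

seed: a₀ = √(S³/(24(L−S))) = √(172.729³/(24·54.102)) = 62.999283
iter 1: u=1.370881  f(a)=+5.317e+00  f'(a)=-2.063e+00  a ← 62.999283 − (+5.317e+00/-2.063e+00) = 65.577019
iter 2: u=1.316993  f(a)=+3.438e-01  f'(a)=-1.804e+00  a ← 65.577019 − (+3.438e-01/-1.804e+00) = 65.767588
iter 3: u=1.313177  f(a)=+1.657e-03  f'(a)=-1.787e+00  a ← 65.767588 − (+1.657e-03/-1.787e+00) = 65.768515
iter 4: u=1.313159  f(a)=+3.887e-08  f'(a)=-1.786e+00  a ← 65.768515 − (+3.887e-08/-1.786e+00) = 65.768515
iter 5: u=1.313159  f(a)=-2.842e-14  f'(a)=-1.786e+00  a ← 65.768515 − (-2.842e-14/-1.786e+00) = 65.768515
converged: |Δa| < 1e-12 after 5 iterations
sag = a·(cosh(S/(2a)) − 1) = 65.768515·(cosh(1.313159) − 1) = 65.336684
T_max/T_min = cosh(S/(2a)) = 1.993434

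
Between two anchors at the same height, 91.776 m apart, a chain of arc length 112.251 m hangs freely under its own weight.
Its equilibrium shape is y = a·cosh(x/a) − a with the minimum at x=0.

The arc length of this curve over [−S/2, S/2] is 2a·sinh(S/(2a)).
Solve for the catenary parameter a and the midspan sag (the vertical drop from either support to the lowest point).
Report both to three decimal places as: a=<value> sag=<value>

seed: a₀ = √(S³/(24(L−S))) = √(91.776³/(24·20.475)) = 39.662137
iter 1: u=1.156972  f(a)=+1.415e+00  f'(a)=-1.177e+00  a ← 39.662137 − (+1.415e+00/-1.177e+00) = 40.863780
iter 2: u=1.122950  f(a)=+6.685e-02  f'(a)=-1.069e+00  a ← 40.863780 − (+6.685e-02/-1.069e+00) = 40.926337
iter 3: u=1.121234  f(a)=+1.656e-04  f'(a)=-1.063e+00  a ← 40.926337 − (+1.656e-04/-1.063e+00) = 40.926493
iter 4: u=1.121230  f(a)=+1.022e-09  f'(a)=-1.063e+00  a ← 40.926493 − (+1.022e-09/-1.063e+00) = 40.926493
iter 5: u=1.121230  f(a)=-2.842e-14  f'(a)=-1.063e+00  a ← 40.926493 − (-2.842e-14/-1.063e+00) = 40.926493
converged: |Δa| < 1e-12 after 5 iterations
sag = a·(cosh(S/(2a)) − 1) = 40.926493·(cosh(1.121230) − 1) = 28.536084
T_max/T_min = cosh(S/(2a)) = 1.697252

a=40.926 sag=28.536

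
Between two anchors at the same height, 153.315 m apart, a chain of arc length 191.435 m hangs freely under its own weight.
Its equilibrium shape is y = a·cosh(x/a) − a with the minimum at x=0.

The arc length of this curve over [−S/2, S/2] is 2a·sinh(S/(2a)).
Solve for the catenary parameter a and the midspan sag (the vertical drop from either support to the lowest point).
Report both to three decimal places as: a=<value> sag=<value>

seed: a₀ = √(S³/(24(L−S))) = √(153.315³/(24·38.120)) = 62.761730
iter 1: u=1.221405  f(a)=+2.947e+00  f'(a)=-1.406e+00  a ← 62.761730 − (+2.947e+00/-1.406e+00) = 64.857574
iter 2: u=1.181936  f(a)=+1.540e-01  f'(a)=-1.262e+00  a ← 64.857574 − (+1.540e-01/-1.262e+00) = 64.979589
iter 3: u=1.179717  f(a)=+4.723e-04  f'(a)=-1.255e+00  a ← 64.979589 − (+4.723e-04/-1.255e+00) = 64.979965
iter 4: u=1.179710  f(a)=+4.471e-09  f'(a)=-1.255e+00  a ← 64.979965 − (+4.471e-09/-1.255e+00) = 64.979965
iter 5: u=1.179710  f(a)=+0.000e+00  f'(a)=-1.255e+00  a ← 64.979965 − (+0.000e+00/-1.255e+00) = 64.979965
converged: |Δa| < 1e-12 after 5 iterations
sag = a·(cosh(S/(2a)) − 1) = 64.979965·(cosh(1.179710) − 1) = 50.710292
T_max/T_min = cosh(S/(2a)) = 1.780399

a=64.980 sag=50.710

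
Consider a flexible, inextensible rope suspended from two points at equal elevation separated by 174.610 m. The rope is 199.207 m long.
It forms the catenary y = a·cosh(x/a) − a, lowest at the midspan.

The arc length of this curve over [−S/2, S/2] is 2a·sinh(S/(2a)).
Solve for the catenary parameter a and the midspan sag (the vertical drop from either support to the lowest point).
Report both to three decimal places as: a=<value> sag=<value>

seed: a₀ = √(S³/(24(L−S))) = √(174.610³/(24·24.597)) = 94.963558
iter 1: u=0.919353  f(a)=+1.061e+00  f'(a)=-5.632e-01  a ← 94.963558 − (+1.061e+00/-5.632e-01) = 96.846951
iter 2: u=0.901474  f(a)=+3.238e-02  f'(a)=-5.293e-01  a ← 96.846951 − (+3.238e-02/-5.293e-01) = 96.908123
iter 3: u=0.900905  f(a)=+3.227e-05  f'(a)=-5.282e-01  a ← 96.908123 − (+3.227e-05/-5.282e-01) = 96.908184
iter 4: u=0.900904  f(a)=+3.220e-11  f'(a)=-5.282e-01  a ← 96.908184 − (+3.220e-11/-5.282e-01) = 96.908184
converged: |Δa| < 1e-12 after 4 iterations
sag = a·(cosh(S/(2a)) − 1) = 96.908184·(cosh(0.900904) − 1) = 42.059630
T_max/T_min = cosh(S/(2a)) = 1.434015

a=96.908 sag=42.060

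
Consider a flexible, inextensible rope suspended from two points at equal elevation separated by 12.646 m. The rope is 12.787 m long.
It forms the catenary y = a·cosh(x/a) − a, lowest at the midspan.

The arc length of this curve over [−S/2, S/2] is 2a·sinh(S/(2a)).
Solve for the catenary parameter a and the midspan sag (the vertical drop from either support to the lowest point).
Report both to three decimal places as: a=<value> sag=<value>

a=24.487 sag=0.821

seed: a₀ = √(S³/(24(L−S))) = √(12.646³/(24·0.141)) = 24.446382
iter 1: u=0.258648  f(a)=+4.724e-04  f'(a)=-1.161e-02  a ← 24.446382 − (+4.724e-04/-1.161e-02) = 24.487060
iter 2: u=0.258218  f(a)=+1.182e-06  f'(a)=-1.155e-02  a ← 24.487060 − (+1.182e-06/-1.155e-02) = 24.487162
iter 3: u=0.258217  f(a)=+7.432e-12  f'(a)=-1.155e-02  a ← 24.487162 − (+7.432e-12/-1.155e-02) = 24.487162
iter 4: u=0.258217  f(a)=+1.776e-15  f'(a)=-1.155e-02  a ← 24.487162 − (+1.776e-15/-1.155e-02) = 24.487162
converged: |Δa| < 1e-12 after 4 iterations
sag = a·(cosh(S/(2a)) − 1) = 24.487162·(cosh(0.258217) − 1) = 0.820899
T_max/T_min = cosh(S/(2a)) = 1.033524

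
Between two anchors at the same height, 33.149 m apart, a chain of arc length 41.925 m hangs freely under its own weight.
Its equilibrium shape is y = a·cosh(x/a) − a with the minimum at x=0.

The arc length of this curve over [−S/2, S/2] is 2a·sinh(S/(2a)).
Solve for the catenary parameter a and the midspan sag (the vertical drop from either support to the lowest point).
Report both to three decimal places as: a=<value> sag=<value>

a=13.644 sag=11.368

seed: a₀ = √(S³/(24(L−S))) = √(33.149³/(24·8.776)) = 13.150786
iter 1: u=1.260343  f(a)=+7.240e-01  f'(a)=-1.559e+00  a ← 13.150786 − (+7.240e-01/-1.559e+00) = 13.615147
iter 2: u=1.217357  f(a)=+4.011e-02  f'(a)=-1.391e+00  a ← 13.615147 − (+4.011e-02/-1.391e+00) = 13.643992
iter 3: u=1.214784  f(a)=+1.391e-04  f'(a)=-1.381e+00  a ← 13.643992 − (+1.391e-04/-1.381e+00) = 13.644092
iter 4: u=1.214775  f(a)=+1.687e-09  f'(a)=-1.381e+00  a ← 13.644092 − (+1.687e-09/-1.381e+00) = 13.644092
iter 5: u=1.214775  f(a)=-7.105e-15  f'(a)=-1.381e+00  a ← 13.644092 − (-7.105e-15/-1.381e+00) = 13.644092
converged: |Δa| < 1e-12 after 5 iterations
sag = a·(cosh(S/(2a)) − 1) = 13.644092·(cosh(1.214775) − 1) = 11.367658
T_max/T_min = cosh(S/(2a)) = 1.833156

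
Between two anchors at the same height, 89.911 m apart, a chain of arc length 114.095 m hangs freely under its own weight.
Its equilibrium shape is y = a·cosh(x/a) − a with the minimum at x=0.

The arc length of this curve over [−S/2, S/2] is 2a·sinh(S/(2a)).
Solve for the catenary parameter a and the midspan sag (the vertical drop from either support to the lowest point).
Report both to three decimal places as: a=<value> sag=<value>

seed: a₀ = √(S³/(24(L−S))) = √(89.911³/(24·24.184)) = 35.387473
iter 1: u=1.270379  f(a)=+2.028e+00  f'(a)=-1.600e+00  a ← 35.387473 − (+2.028e+00/-1.600e+00) = 36.654689
iter 2: u=1.226460  f(a)=+1.140e-01  f'(a)=-1.425e+00  a ← 36.654689 − (+1.140e-01/-1.425e+00) = 36.734707
iter 3: u=1.223788  f(a)=+4.080e-04  f'(a)=-1.415e+00  a ← 36.734707 − (+4.080e-04/-1.415e+00) = 36.734995
iter 4: u=1.223779  f(a)=+5.265e-09  f'(a)=-1.415e+00  a ← 36.734995 − (+5.265e-09/-1.415e+00) = 36.734995
iter 5: u=1.223779  f(a)=+2.842e-14  f'(a)=-1.415e+00  a ← 36.734995 − (+2.842e-14/-1.415e+00) = 36.734995
converged: |Δa| < 1e-12 after 5 iterations
sag = a·(cosh(S/(2a)) − 1) = 36.734995·(cosh(1.223779) − 1) = 31.116881
T_max/T_min = cosh(S/(2a)) = 1.847064

a=36.735 sag=31.117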